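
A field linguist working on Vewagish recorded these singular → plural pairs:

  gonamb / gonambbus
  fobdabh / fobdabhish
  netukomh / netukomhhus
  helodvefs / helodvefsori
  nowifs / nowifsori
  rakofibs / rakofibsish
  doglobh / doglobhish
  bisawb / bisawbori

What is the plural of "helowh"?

netukomh and fobdabh both end in -h yet inflect differently (netukomhhus, fobdabhish), so the final letter is not what conditions the rule; the second-to-last letter is.
"helowh" has second-to-last letter 'w'. The one such stem in the data (bisawb → bisawbori) adds -ori, so the same rule applies.
The other patterns: stems whose second-to-last letter is 'm' double the final consonant and add -us; stems whose second-to-last letter is 'b' add -ish.
So helowh → helowhori.

helowhori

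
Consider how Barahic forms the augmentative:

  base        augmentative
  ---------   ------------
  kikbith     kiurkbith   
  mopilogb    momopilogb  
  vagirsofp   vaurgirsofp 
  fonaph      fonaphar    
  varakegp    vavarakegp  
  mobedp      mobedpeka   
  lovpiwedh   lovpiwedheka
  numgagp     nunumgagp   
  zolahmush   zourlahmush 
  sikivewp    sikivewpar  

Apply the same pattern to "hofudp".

hofudpeka

"hofudp" has second-to-last letter 'd'. The stems whose second-to-last letter is 'd' (mobedp → mobedpeka, lovpiwedh → lovpiwedheka) add -eka.
So hofudp → hofudpeka.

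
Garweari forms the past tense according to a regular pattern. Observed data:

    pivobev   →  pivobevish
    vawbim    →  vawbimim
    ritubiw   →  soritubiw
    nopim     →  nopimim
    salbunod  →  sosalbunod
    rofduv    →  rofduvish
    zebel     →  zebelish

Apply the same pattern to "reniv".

"reniv" ends in -v. The stems ending in -v (rofduv → rofduvish, pivobev → pivobevish) add -ish.
The other patterns: stems ending in -m add -im; stems ending in -d or -w add the prefix so-.
So reniv → renivish.

renivish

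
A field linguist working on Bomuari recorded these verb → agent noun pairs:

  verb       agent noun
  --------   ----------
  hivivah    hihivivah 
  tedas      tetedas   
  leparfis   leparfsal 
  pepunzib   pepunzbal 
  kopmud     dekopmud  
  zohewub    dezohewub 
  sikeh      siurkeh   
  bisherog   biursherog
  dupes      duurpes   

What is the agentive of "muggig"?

mugggal

"muggig" has last vowel 'i'. The stems whose last vowel is 'i' (leparfis → leparfsal, pepunzib → pepunzbal) delete the last vowel and add -al.
So muggig → mugggal.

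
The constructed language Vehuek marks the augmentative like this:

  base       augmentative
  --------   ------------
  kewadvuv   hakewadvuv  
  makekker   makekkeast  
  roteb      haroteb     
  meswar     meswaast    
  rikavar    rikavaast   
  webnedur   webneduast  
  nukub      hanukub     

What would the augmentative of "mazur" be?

"mazur" ends in -r. The stems ending in -r (webnedur → webneduast, rikavar → rikavaast, meswar → meswaast) drop the final letter and add -ast.
So mazur → mazuast.

mazuast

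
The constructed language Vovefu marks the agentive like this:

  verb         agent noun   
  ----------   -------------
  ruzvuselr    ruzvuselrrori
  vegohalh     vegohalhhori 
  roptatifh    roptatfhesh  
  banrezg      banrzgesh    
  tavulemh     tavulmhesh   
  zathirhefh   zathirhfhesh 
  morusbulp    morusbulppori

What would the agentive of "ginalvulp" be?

"ginalvulp" has second-to-last letter 'l'. The stems whose second-to-last letter is 'l' (vegohalh → vegohalhhori, ruzvuselr → ruzvuselrrori, morusbulp → morusbulppori) double the final consonant and add -ori.
The other pattern: stems whose second-to-last letter is 'f', 'm' or 'z' delete the last vowel and add -esh.
So ginalvulp → ginalvulppori.

ginalvulppori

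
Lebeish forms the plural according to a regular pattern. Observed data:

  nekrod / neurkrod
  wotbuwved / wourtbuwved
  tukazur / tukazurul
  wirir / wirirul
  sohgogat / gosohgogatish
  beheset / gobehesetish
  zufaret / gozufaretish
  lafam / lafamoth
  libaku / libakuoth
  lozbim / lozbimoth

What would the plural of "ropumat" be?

"ropumat" ends in -t. The stems ending in -t (sohgogat → gosohgogatish, beheset → gobehesetish, zufaret → gozufaretish) add go- … -ish around the stem.
So ropumat → goropumatish.

goropumatish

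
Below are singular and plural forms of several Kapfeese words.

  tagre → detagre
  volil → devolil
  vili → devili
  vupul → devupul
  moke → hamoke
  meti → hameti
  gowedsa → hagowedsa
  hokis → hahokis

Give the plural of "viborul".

deviborul

tagre and moke both end in -e yet inflect differently (detagre, hamoke), so the final letter is not what conditions the rule; the first letter is.
"viborul" begins with v-. The stems beginning with v- (volil → devolil, vili → devili, vupul → devupul) add the prefix de-.
So viborul → deviborul.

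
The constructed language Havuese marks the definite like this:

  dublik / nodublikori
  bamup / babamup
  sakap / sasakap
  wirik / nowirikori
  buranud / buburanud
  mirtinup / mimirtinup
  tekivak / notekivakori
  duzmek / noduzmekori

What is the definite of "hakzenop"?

tekivak and sakap both have last vowel 'a' yet inflect differently (notekivakori, sasakap), so the last vowel is not what conditions the rule; the final letter is.
"hakzenop" ends in -p. The stems ending in -p (mirtinup → mimirtinup, bamup → babamup, sakap → sasakap) repeat the first consonant+vowel as a prefix.
So hakzenop → hahakzenop.

hahakzenop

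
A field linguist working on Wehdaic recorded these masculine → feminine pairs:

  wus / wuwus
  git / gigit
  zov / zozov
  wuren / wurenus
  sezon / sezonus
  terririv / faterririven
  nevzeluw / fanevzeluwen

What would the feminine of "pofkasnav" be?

fapofkasnaven

"pofkasnav" has 3 vowels. The stems with 3 vowels (terririv → faterririven, nevzeluw → fanevzeluwen) add fa- … -en around the stem.
The other patterns: stems with 1 vowel repeat the first consonant+vowel as a prefix; stems with 2 vowels add -us.
So pofkasnav → fapofkasnaven.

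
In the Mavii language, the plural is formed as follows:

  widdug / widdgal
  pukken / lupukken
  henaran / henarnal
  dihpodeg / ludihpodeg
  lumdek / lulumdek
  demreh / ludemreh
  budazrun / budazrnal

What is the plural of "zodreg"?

luzodreg

pukken and henaran both end in -n yet inflect differently (lupukken, henarnal), so the final letter is not what conditions the rule; the last vowel is.
"zodreg" has last vowel 'e'. The stems whose last vowel is 'e' (demreh → ludemreh, dihpodeg → ludihpodeg, lumdek → lulumdek) add the prefix lu-.
So zodreg → luzodreg.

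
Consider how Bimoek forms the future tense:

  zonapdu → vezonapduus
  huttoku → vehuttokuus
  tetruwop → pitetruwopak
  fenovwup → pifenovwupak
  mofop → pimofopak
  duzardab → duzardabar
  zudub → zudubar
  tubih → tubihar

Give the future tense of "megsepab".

"megsepab" ends in -b. The stems ending in -b (duzardab → duzardabar, zudub → zudubar) add -ar.
The other patterns: stems ending in -u add ve- … -us around the stem; stems ending in -p add pi- … -ak around the stem.
So megsepab → megsepabar.

megsepabar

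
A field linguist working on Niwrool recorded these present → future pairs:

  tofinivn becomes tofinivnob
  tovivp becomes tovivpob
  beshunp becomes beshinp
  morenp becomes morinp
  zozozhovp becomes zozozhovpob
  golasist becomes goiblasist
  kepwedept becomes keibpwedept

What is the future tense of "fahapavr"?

morenp and tovivp both end in -p yet inflect differently (morinp, tovivpob), so the final letter is not what conditions the rule; the second-to-last letter is.
"fahapavr" has second-to-last letter 'v'. The stems whose second-to-last letter is 'v' (tovivp → tovivpob, zozozhovp → zozozhovpob, tofinivn → tofinivnob) add -ob.
So fahapavr → fahapavrob.

fahapavrob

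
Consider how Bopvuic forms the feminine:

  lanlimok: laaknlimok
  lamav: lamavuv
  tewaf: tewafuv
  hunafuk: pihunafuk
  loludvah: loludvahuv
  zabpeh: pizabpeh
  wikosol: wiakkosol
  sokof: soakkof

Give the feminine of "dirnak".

tewaf and sokof both end in -f yet inflect differently (tewafuv, soakkof), so the final letter is not what conditions the rule; the last vowel is.
"dirnak" has last vowel 'a'. The stems whose last vowel is 'a' (lamav → lamavuv, loludvah → loludvahuv, tewaf → tewafuv) add -uv.
So dirnak → dirnakuv.

dirnakuv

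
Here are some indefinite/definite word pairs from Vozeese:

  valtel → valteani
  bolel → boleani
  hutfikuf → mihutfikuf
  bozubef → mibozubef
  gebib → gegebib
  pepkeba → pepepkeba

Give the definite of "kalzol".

kalzoani

valtel and bozubef both have last vowel 'e' yet inflect differently (valteani, mibozubef), so the last vowel is not what conditions the rule; the final letter is.
"kalzol" ends in -l. The stems ending in -l (valtel → valteani, bolel → boleani) drop the final letter and add -ani.
The other patterns: stems ending in -f add the prefix mi-; stems ending in -a or -b repeat the first consonant+vowel as a prefix.
So kalzol → kalzoani.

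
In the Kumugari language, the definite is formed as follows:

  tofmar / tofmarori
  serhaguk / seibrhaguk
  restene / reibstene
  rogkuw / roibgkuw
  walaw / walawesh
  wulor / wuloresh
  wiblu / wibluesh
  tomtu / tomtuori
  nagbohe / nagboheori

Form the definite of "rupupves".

ruibpupves

wulor and tofmar both end in -r yet inflect differently (wuloresh, tofmarori), so the final letter is not what conditions the rule; the first letter is.
"rupupves" begins with r-. The stems beginning with r- (rogkuw → roibgkuw, restene → reibstene) insert -ib- after the first vowel.
The other patterns: stems beginning with w- add -esh; stems beginning with n- or t- add -ori.
So rupupves → ruibpupves.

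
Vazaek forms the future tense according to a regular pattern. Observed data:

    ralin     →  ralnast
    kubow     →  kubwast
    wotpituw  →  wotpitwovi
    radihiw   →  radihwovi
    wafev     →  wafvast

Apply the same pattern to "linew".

"linew" has 2 vowels. The stems with 2 vowels (wafev → wafvast, ralin → ralnast, kubow → kubwast) delete the last vowel and add -ast.
The other pattern: stems with 3 vowels delete the last vowel and add -ovi.
So linew → linwast.

linwast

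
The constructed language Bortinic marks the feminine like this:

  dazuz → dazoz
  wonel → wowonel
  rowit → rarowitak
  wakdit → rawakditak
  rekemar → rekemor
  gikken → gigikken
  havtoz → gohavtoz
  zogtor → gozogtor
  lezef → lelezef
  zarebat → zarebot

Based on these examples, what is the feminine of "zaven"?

zazaven

"zaven" has last vowel 'e'. The stems whose last vowel is 'e' (wonel → wowonel, gikken → gigikken, lezef → lelezef) repeat the first consonant+vowel as a prefix.
The other patterns: stems whose last vowel is 'i' add ra- … -ak around the stem; stems whose last vowel is 'o' add the prefix go-; stems whose last vowel is 'a' or 'u' change the last vowel to 'o'.
So zaven → zazaven.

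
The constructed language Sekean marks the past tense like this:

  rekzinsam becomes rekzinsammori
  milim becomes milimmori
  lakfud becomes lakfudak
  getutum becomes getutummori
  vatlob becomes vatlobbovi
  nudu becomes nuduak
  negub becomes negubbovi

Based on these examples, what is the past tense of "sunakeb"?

sunakebbovi

negub and getutum both have last vowel 'u' yet inflect differently (negubbovi, getutummori), so the last vowel is not what conditions the rule; the final letter is.
"sunakeb" ends in -b. The stems ending in -b (negub → negubbovi, vatlob → vatlobbovi) double the final consonant and add -ovi.
So sunakeb → sunakebbovi.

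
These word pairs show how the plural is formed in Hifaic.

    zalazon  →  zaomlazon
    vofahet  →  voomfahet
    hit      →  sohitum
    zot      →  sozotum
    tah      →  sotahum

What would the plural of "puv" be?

sopuvum

vofahet and hit both end in -t yet inflect differently (voomfahet, sohitum), so the final letter is not what conditions the rule; the number of vowels is.
"puv" has 1 vowel. The stems with 1 vowel (hit → sohitum, zot → sozotum, tah → sotahum) add so- … -um around the stem.
The other pattern: stems with 3 vowels insert -om- after the first vowel.
So puv → sopuvum.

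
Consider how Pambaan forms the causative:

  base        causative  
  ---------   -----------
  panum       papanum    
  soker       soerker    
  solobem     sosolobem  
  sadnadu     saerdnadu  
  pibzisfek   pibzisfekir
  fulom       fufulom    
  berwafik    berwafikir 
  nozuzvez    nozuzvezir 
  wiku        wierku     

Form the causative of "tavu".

nozuzvez and solobem both have last vowel 'e' yet inflect differently (nozuzvezir, sosolobem), so the last vowel is not what conditions the rule; the final letter is.
"tavu" ends in -u. The stems ending in -u (wiku → wierku, sadnadu → saerdnadu) insert -er- after the first vowel.
So tavu → taervu.

taervu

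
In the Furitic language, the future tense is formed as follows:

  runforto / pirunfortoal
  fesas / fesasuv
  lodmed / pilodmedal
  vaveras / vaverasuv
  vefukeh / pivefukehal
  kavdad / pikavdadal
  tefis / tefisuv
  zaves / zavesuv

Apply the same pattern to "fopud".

pifopudal

"fopud" ends in -d. The stems ending in -d (kavdad → pikavdadal, lodmed → pilodmedal) add pi- … -al around the stem.
The other pattern: stems ending in -s add -uv.
So fopud → pifopudal.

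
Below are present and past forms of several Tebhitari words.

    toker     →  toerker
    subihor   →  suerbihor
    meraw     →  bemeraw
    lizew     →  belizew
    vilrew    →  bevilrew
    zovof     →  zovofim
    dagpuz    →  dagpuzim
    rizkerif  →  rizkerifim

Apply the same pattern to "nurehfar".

nuerrehfar

toker and lizew both have last vowel 'e' yet inflect differently (toerker, belizew), so the last vowel is not what conditions the rule; the final letter is.
"nurehfar" ends in -r. The stems ending in -r (toker → toerker, subihor → suerbihor) insert -er- after the first vowel.
The other patterns: stems ending in -w add the prefix be-; stems ending in -f or -z add -im.
So nurehfar → nuerrehfar.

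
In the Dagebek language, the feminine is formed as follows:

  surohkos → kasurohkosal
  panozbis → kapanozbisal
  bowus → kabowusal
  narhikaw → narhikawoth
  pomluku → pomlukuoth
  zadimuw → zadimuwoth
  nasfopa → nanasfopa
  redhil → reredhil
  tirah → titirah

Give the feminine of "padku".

bowus and pomluku both have last vowel 'u' yet inflect differently (kabowusal, pomlukuoth), so the last vowel is not what conditions the rule; the final letter is.
"padku" ends in -u. The one such stem in the data (pomluku → pomlukuoth) adds -oth, so the same rule applies.
The other patterns: stems ending in -s add ka- … -al around the stem; stems ending in -a, -h or -l repeat the first consonant+vowel as a prefix.
So padku → padkuoth.

padkuoth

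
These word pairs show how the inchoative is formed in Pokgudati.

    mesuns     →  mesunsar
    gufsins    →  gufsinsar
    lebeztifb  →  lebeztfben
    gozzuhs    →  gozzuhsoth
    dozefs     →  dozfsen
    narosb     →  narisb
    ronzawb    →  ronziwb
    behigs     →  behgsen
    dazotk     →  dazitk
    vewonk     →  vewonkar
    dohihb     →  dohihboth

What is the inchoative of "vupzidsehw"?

vupzidsehwoth

gufsins and behigs both end in -s yet inflect differently (gufsinsar, behgsen), so the final letter is not what conditions the rule; the second-to-last letter is.
"vupzidsehw" has second-to-last letter 'h'. The stems whose second-to-last letter is 'h' (dohihb → dohihboth, gozzuhs → gozzuhsoth) add -oth.
So vupzidsehw → vupzidsehwoth.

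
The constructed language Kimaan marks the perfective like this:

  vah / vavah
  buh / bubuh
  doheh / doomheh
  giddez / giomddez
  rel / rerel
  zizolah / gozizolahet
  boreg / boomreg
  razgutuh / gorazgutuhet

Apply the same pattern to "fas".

fafas

"fas" has 1 vowel. The stems with 1 vowel (buh → bubuh, vah → vavah, rel → rerel) repeat the first consonant+vowel as a prefix.
The other patterns: stems with 2 vowels insert -om- after the first vowel; stems with 3 vowels add go- … -et around the stem.
So fas → fafas.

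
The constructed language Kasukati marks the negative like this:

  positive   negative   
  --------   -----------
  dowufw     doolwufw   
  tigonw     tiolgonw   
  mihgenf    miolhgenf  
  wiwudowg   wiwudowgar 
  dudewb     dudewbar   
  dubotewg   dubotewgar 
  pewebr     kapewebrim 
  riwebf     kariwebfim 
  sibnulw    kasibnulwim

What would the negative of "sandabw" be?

kasandabwim

mihgenf and riwebf both end in -f yet inflect differently (miolhgenf, kariwebfim), so the final letter is not what conditions the rule; the second-to-last letter is.
"sandabw" has second-to-last letter 'b'. The stems whose second-to-last letter is 'b' (pewebr → kapewebrim, riwebf → kariwebfim) add ka- … -im around the stem.
So sandabw → kasandabwim.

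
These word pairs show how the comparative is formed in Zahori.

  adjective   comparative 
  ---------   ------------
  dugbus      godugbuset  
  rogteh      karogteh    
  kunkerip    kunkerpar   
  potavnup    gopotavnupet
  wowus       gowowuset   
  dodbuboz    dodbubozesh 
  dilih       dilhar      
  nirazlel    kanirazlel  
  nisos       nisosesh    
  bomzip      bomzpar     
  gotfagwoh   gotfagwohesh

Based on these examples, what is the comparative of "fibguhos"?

rogteh and gotfagwoh both end in -h yet inflect differently (karogteh, gotfagwohesh), so the final letter is not what conditions the rule; the last vowel is.
"fibguhos" has last vowel 'o'. The stems whose last vowel is 'o' (nisos → nisosesh, dodbuboz → dodbubozesh, gotfagwoh → gotfagwohesh) add -esh.
So fibguhos → fibguhosesh.

fibguhosesh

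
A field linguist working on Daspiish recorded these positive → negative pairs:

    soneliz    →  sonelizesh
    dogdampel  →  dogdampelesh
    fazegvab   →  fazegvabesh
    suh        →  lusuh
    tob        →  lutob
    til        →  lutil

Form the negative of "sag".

lusag

dogdampel and til both end in -l yet inflect differently (dogdampelesh, lutil), so the final letter is not what conditions the rule; the number of vowels is.
"sag" has 1 vowel. The stems with 1 vowel (til → lutil, suh → lusuh, tob → lutob) add the prefix lu-.
So sag → lusag.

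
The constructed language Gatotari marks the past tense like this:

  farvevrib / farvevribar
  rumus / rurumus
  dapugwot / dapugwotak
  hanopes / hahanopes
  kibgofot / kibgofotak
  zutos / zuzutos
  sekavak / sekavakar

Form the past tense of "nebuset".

zutos and kibgofot both have last vowel 'o' yet inflect differently (zuzutos, kibgofotak), so the last vowel is not what conditions the rule; the final letter is.
"nebuset" ends in -t. The stems ending in -t (kibgofot → kibgofotak, dapugwot → dapugwotak) add -ak.
So nebuset → nebusetak.

nebusetak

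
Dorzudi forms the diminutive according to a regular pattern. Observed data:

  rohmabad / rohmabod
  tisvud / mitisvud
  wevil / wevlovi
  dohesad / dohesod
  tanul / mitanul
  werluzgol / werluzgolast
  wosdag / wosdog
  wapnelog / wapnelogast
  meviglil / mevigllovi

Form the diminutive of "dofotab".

dofotob

wosdag and wapnelog both end in -g yet inflect differently (wosdog, wapnelogast), so the final letter is not what conditions the rule; the last vowel is.
"dofotab" has last vowel 'a'. The stems whose last vowel is 'a' (rohmabad → rohmabod, wosdag → wosdog, dohesad → dohesod) change the last vowel to 'o'.
So dofotab → dofotob.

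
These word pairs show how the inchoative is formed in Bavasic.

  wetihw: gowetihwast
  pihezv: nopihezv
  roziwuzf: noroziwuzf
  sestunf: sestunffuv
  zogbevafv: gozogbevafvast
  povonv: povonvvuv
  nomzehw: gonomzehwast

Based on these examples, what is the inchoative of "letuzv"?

noletuzv

sestunf and roziwuzf both end in -f yet inflect differently (sestunffuv, noroziwuzf), so the final letter is not what conditions the rule; the second-to-last letter is.
"letuzv" has second-to-last letter 'z'. The stems whose second-to-last letter is 'z' (roziwuzf → noroziwuzf, pihezv → nopihezv) add the prefix no-.
The other patterns: stems whose second-to-last letter is 'n' double the final consonant and add -uv; stems whose second-to-last letter is 'f' or 'h' add go- … -ast around the stem.
So letuzv → noletuzv.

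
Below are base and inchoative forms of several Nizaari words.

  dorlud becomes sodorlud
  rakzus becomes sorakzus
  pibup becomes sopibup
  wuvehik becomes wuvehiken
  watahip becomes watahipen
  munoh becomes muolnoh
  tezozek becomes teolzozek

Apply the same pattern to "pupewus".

sopupewus

pibup and watahip both end in -p yet inflect differently (sopibup, watahipen), so the final letter is not what conditions the rule; the last vowel is.
"pupewus" has last vowel 'u'. The stems whose last vowel is 'u' (dorlud → sodorlud, rakzus → sorakzus, pibup → sopibup) add the prefix so-.
The other patterns: stems whose last vowel is 'i' add -en; stems whose last vowel is 'e' or 'o' insert -ol- after the first vowel.
So pupewus → sopupewus.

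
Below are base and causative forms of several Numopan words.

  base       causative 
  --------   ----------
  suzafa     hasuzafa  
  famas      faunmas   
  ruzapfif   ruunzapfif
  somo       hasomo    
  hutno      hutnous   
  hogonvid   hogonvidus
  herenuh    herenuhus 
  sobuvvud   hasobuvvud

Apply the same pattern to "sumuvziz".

hasumuvziz

"sumuvziz" begins with s-. The stems beginning with s- (somo → hasomo, sobuvvud → hasobuvvud, suzafa → hasuzafa) add the prefix ha-.
The other patterns: stems beginning with h- add -us; stems beginning with f- or r- insert -un- after the first vowel.
So sumuvziz → hasumuvziz.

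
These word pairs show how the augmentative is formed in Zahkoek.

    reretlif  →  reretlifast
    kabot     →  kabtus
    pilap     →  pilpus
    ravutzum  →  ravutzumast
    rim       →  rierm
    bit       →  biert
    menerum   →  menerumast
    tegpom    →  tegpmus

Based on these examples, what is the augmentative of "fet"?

feert

rim and tegpom both end in -m yet inflect differently (rierm, tegpmus), so the final letter is not what conditions the rule; the number of vowels is.
"fet" has 1 vowel. The stems with 1 vowel (bit → biert, rim → rierm) insert -er- after the first vowel.
The other patterns: stems with 2 vowels delete the last vowel and add -us; stems with 3 vowels add -ast.
So fet → feert.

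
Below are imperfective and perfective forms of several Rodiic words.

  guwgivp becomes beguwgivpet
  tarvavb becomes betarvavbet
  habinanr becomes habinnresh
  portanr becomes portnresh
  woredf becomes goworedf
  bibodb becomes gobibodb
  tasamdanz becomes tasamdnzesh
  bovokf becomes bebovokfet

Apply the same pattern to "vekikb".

bevekikbet

bibodb and tarvavb both end in -b yet inflect differently (gobibodb, betarvavbet), so the final letter is not what conditions the rule; the second-to-last letter is.
"vekikb" has second-to-last letter 'k'. The one such stem in the data (bovokf → bebovokfet) adds be- … -et around the stem, so the same rule applies.
So vekikb → bevekikbet.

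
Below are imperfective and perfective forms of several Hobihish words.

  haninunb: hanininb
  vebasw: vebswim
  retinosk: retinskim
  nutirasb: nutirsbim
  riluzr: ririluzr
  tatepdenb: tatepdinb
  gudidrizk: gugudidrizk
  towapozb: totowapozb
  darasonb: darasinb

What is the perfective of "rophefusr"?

"rophefusr" has second-to-last letter 's'. The stems whose second-to-last letter is 's' (retinosk → retinskim, vebasw → vebswim, nutirasb → nutirsbim) delete the last vowel and add -im.
So rophefusr → rophefsrim.

rophefsrim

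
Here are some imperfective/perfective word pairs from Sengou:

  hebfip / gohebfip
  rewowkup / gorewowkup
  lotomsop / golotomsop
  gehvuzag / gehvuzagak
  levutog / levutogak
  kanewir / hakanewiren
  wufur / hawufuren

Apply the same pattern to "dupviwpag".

lotomsop and levutog both have last vowel 'o' yet inflect differently (golotomsop, levutogak), so the last vowel is not what conditions the rule; the final letter is.
"dupviwpag" ends in -g. The stems ending in -g (gehvuzag → gehvuzagak, levutog → levutogak) add -ak.
The other patterns: stems ending in -p add the prefix go-; stems ending in -r add ha- … -en around the stem.
So dupviwpag → dupviwpagak.

dupviwpagak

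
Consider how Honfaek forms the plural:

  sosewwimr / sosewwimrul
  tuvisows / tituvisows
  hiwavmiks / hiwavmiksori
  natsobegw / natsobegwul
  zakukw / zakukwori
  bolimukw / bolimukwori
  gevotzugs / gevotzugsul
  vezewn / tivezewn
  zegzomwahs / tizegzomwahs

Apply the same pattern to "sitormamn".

hiwavmiks and tuvisows both end in -s yet inflect differently (hiwavmiksori, tituvisows), so the final letter is not what conditions the rule; the second-to-last letter is.
"sitormamn" has second-to-last letter 'm'. The one such stem in the data (sosewwimr → sosewwimrul) adds -ul, so the same rule applies.
So sitormamn → sitormamnul.

sitormamnul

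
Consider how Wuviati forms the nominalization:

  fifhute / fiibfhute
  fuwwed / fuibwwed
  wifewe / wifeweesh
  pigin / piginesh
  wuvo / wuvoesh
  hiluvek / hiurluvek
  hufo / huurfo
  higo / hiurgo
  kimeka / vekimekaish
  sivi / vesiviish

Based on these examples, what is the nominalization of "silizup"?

vesilizupish

fifhute and wifewe both end in -e yet inflect differently (fiibfhute, wifeweesh), so the final letter is not what conditions the rule; the first letter is.
"silizup" begins with s-. The one such stem in the data (sivi → vesiviish) adds ve- … -ish around the stem, so the same rule applies.
The other patterns: stems beginning with f- insert -ib- after the first vowel; stems beginning with p- or w- add -esh; stems beginning with h- insert -ur- after the first vowel.
So silizup → vesilizupish.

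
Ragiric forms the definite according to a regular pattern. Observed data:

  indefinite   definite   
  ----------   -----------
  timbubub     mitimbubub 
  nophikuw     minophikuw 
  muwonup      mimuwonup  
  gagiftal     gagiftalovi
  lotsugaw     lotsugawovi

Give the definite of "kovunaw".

kovunawovi

"kovunaw" has last vowel 'a'. The stems whose last vowel is 'a' (gagiftal → gagiftalovi, lotsugaw → lotsugawovi) add -ovi.
The other pattern: stems whose last vowel is 'u' add the prefix mi-.
So kovunaw → kovunawovi.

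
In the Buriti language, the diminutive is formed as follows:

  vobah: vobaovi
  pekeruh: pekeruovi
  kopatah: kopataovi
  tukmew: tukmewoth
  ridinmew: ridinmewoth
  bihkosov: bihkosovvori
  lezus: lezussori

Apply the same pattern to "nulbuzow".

nulbuzowoth

pekeruh and lezus both have last vowel 'u' yet inflect differently (pekeruovi, lezussori), so the last vowel is not what conditions the rule; the final letter is.
"nulbuzow" ends in -w. The stems ending in -w (tukmew → tukmewoth, ridinmew → ridinmewoth) add -oth.
The other patterns: stems ending in -h drop the final letter and add -ovi; stems ending in -s or -v double the final consonant and add -ori.
So nulbuzow → nulbuzowoth.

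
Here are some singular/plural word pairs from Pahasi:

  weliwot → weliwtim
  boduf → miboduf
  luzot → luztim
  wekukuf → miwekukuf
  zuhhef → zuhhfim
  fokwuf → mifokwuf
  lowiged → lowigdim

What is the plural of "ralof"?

ralfim

wekukuf and zuhhef both end in -f yet inflect differently (miwekukuf, zuhhfim), so the final letter is not what conditions the rule; the last vowel is.
"ralof" has last vowel 'o'. The stems whose last vowel is 'o' (luzot → luztim, weliwot → weliwtim) delete the last vowel and add -im.
So ralof → ralfim.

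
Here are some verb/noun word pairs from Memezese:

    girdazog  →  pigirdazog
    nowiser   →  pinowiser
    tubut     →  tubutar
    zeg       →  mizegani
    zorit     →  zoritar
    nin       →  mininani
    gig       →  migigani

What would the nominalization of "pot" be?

mipotani

gig and girdazog both end in -g yet inflect differently (migigani, pigirdazog), so the final letter is not what conditions the rule; the number of vowels is.
"pot" has 1 vowel. The stems with 1 vowel (nin → mininani, gig → migigani, zeg → mizegani) add mi- … -ani around the stem.
The other patterns: stems with 2 vowels add -ar; stems with 3 vowels add the prefix pi-.
So pot → mipotani.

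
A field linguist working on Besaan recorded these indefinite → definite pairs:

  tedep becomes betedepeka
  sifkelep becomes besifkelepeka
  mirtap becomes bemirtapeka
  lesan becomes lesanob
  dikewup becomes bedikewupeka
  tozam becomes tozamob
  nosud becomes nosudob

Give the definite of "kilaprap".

"kilaprap" ends in -p. The stems ending in -p (mirtap → bemirtapeka, dikewup → bedikewupeka, sifkelep → besifkelepeka) add be- … -eka around the stem.
The other pattern: stems ending in -d, -m or -n add -ob.
So kilaprap → bekilaprapeka.

bekilaprapeka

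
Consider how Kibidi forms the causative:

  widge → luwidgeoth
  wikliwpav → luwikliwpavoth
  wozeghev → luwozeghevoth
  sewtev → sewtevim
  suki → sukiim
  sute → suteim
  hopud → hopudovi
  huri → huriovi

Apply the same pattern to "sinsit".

wikliwpav and sewtev both end in -v yet inflect differently (luwikliwpavoth, sewtevim), so the final letter is not what conditions the rule; the first letter is.
"sinsit" begins with s-. The stems beginning with s- (sewtev → sewtevim, suki → sukiim, sute → suteim) add -im.
So sinsit → sinsitim.

sinsitim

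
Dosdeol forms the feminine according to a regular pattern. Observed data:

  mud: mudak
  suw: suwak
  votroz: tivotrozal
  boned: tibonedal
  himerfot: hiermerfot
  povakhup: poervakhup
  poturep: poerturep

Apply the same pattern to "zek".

mud and boned both end in -d yet inflect differently (mudak, tibonedal), so the final letter is not what conditions the rule; the number of vowels is.
"zek" has 1 vowel. The stems with 1 vowel (mud → mudak, suw → suwak) add -ak.
The other patterns: stems with 2 vowels add ti- … -al around the stem; stems with 3 vowels insert -er- after the first vowel.
So zek → zekak.

zekak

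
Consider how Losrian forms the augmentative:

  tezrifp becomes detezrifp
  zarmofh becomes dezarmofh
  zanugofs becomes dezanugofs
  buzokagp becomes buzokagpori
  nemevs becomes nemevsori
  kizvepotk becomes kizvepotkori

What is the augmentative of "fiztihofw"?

defiztihofw

tezrifp and buzokagp both end in -p yet inflect differently (detezrifp, buzokagpori), so the final letter is not what conditions the rule; the second-to-last letter is.
"fiztihofw" has second-to-last letter 'f'. The stems whose second-to-last letter is 'f' (tezrifp → detezrifp, zarmofh → dezarmofh, zanugofs → dezanugofs) add the prefix de-.
The other pattern: stems whose second-to-last letter is 'g', 't' or 'v' add -ori.
So fiztihofw → defiztihofw.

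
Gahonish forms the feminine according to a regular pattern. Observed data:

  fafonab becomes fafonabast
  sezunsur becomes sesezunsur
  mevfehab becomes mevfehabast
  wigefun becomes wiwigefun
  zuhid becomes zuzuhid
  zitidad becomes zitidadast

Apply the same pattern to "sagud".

zitidad and zuhid both end in -d yet inflect differently (zitidadast, zuzuhid), so the final letter is not what conditions the rule; the last vowel is.
"sagud" has last vowel 'u'. The stems whose last vowel is 'u' (wigefun → wiwigefun, sezunsur → sesezunsur) repeat the first consonant+vowel as a prefix.
So sagud → sasagud.

sasagud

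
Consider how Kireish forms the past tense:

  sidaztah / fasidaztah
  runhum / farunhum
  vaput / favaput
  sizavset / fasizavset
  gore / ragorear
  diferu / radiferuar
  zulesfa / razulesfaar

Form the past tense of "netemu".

sizavset and gore both have last vowel 'e' yet inflect differently (fasizavset, ragorear), so the last vowel is not what conditions the rule; whether the stem ends in a vowel or a consonant is.
"netemu" ends in a vowel. The stems ending in a vowel (gore → ragorear, diferu → radiferuar, zulesfa → razulesfaar) add ra- … -ar around the stem.
The other pattern: stems ending in a consonant add the prefix fa-.
So netemu → ranetemuar.

ranetemuar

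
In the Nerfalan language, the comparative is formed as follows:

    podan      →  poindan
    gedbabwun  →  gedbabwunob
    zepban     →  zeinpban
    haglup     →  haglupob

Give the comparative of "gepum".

gepumob

"gepum" has last vowel 'u'. The stems whose last vowel is 'u' (haglup → haglupob, gedbabwun → gedbabwunob) add -ob.
The other pattern: stems whose last vowel is 'a' insert -in- after the first vowel.
So gepum → gepumob.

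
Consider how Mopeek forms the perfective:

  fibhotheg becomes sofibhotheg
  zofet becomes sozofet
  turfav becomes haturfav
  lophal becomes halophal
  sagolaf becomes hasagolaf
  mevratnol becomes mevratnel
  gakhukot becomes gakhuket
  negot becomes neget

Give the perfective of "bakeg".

sobakeg

lophal and mevratnol both end in -l yet inflect differently (halophal, mevratnel), so the final letter is not what conditions the rule; the last vowel is.
"bakeg" has last vowel 'e'. The stems whose last vowel is 'e' (fibhotheg → sofibhotheg, zofet → sozofet) add the prefix so-.
The other patterns: stems whose last vowel is 'a' add the prefix ha-; stems whose last vowel is 'o' change the last vowel to 'e'.
So bakeg → sobakeg.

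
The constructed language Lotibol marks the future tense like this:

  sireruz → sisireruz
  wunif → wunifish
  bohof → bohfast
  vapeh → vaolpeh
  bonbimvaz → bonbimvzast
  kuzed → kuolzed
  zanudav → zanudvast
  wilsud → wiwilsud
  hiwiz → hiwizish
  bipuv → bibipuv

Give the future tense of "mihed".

miolhed

"mihed" has last vowel 'e'. The stems whose last vowel is 'e' (kuzed → kuolzed, vapeh → vaolpeh) insert -ol- after the first vowel.
The other patterns: stems whose last vowel is 'u' repeat the first consonant+vowel as a prefix; stems whose last vowel is 'i' add -ish; stems whose last vowel is 'a' or 'o' delete the last vowel and add -ast.
So mihed → miolhed.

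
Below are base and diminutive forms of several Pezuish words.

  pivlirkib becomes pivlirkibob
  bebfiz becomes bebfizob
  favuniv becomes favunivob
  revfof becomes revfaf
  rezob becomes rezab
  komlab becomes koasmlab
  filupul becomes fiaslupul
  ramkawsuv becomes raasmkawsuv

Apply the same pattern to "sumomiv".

sumomivob

pivlirkib and rezob both end in -b yet inflect differently (pivlirkibob, rezab), so the final letter is not what conditions the rule; the last vowel is.
"sumomiv" has last vowel 'i'. The stems whose last vowel is 'i' (pivlirkib → pivlirkibob, bebfiz → bebfizob, favuniv → favunivob) add -ob.
The other patterns: stems whose last vowel is 'o' change the last vowel to 'a'; stems whose last vowel is 'a' or 'u' insert -as- after the first vowel.
So sumomiv → sumomivob.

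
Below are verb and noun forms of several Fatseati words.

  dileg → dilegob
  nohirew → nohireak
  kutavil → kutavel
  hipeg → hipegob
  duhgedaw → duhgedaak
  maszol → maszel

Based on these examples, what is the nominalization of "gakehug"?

nohirew and hipeg both have last vowel 'e' yet inflect differently (nohireak, hipegob), so the last vowel is not what conditions the rule; the final letter is.
"gakehug" ends in -g. The stems ending in -g (hipeg → hipegob, dileg → dilegob) add -ob.
So gakehug → gakehugob.

gakehugob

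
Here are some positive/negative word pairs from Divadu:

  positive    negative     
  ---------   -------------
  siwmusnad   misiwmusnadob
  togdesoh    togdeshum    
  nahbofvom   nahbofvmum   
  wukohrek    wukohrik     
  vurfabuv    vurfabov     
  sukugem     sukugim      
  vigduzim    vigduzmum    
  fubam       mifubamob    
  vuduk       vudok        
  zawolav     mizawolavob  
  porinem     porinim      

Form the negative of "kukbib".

"kukbib" has last vowel 'i'. The one such stem in the data (vigduzim → vigduzmum) deletes the last vowel and adds -um (as do togdesoh, nahbofvom), so the same rule applies.
So kukbib → kukbbum.

kukbbum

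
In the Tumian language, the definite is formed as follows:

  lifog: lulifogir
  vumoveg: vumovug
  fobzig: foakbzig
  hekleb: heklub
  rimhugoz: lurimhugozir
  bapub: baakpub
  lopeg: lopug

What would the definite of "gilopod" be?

lugilopodir

lifog and lopeg both end in -g yet inflect differently (lulifogir, lopug), so the final letter is not what conditions the rule; the last vowel is.
"gilopod" has last vowel 'o'. The stems whose last vowel is 'o' (rimhugoz → lurimhugozir, lifog → lulifogir) add lu- … -ir around the stem.
The other patterns: stems whose last vowel is 'e' change the last vowel to 'u'; stems whose last vowel is 'i' or 'u' insert -ak- after the first vowel.
So gilopod → lugilopodir.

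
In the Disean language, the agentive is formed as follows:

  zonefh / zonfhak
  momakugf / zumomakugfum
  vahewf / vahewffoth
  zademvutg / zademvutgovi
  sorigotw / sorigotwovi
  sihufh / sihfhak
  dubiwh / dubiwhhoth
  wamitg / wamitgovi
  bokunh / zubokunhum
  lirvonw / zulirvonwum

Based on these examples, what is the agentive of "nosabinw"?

zonefh and dubiwh both end in -h yet inflect differently (zonfhak, dubiwhhoth), so the final letter is not what conditions the rule; the second-to-last letter is.
"nosabinw" has second-to-last letter 'n'. The stems whose second-to-last letter is 'n' (lirvonw → zulirvonwum, bokunh → zubokunhum) add zu- … -um around the stem.
The other patterns: stems whose second-to-last letter is 't' add -ovi; stems whose second-to-last letter is 'f' delete the last vowel and add -ak; stems whose second-to-last letter is 'w' double the final consonant and add -oth.
So nosabinw → zunosabinwum.

zunosabinwum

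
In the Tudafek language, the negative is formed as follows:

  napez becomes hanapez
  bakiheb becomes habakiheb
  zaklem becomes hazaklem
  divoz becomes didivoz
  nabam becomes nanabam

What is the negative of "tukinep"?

hatukinep

napez and divoz both end in -z yet inflect differently (hanapez, didivoz), so the final letter is not what conditions the rule; the last vowel is.
"tukinep" has last vowel 'e'. The stems whose last vowel is 'e' (napez → hanapez, bakiheb → habakiheb, zaklem → hazaklem) add the prefix ha-.
So tukinep → hatukinep.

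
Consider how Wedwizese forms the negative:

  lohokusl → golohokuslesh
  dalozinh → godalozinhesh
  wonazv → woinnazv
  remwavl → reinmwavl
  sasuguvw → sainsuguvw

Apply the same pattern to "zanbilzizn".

"zanbilzizn" has second-to-last letter 'z'. The one such stem in the data (wonazv → woinnazv) inserts -in- after the first vowel (as do sasuguvw, remwavl), so the same rule applies.
So zanbilzizn → zainnbilzizn.

zainnbilzizn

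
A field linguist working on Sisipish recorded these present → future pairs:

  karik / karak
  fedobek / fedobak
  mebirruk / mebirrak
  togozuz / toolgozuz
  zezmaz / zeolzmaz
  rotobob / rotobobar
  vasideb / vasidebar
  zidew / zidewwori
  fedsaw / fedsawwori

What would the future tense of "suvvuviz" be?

"suvvuviz" ends in -z. The stems ending in -z (togozuz → toolgozuz, zezmaz → zeolzmaz) insert -ol- after the first vowel.
So suvvuviz → suolvvuviz.

suolvvuviz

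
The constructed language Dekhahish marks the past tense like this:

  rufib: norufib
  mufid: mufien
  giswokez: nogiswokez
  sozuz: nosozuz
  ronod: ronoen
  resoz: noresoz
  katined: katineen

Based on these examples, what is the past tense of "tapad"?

tapaen

mufid and rufib both have last vowel 'i' yet inflect differently (mufien, norufib), so the last vowel is not what conditions the rule; the final letter is.
"tapad" ends in -d. The stems ending in -d (mufid → mufien, katined → katineen, ronod → ronoen) drop the final letter and add -en.
So tapad → tapaen.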